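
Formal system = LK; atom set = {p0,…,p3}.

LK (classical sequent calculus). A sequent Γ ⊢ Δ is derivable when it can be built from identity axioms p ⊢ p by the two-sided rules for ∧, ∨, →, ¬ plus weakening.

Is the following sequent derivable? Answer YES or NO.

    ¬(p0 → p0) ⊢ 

Derivation (root first):
[¬L] ¬(p0 → p0) ⊢ 
  [→R]  ⊢ (p0 → p0)
    [Ax] p0 ⊢ p0

Result: YES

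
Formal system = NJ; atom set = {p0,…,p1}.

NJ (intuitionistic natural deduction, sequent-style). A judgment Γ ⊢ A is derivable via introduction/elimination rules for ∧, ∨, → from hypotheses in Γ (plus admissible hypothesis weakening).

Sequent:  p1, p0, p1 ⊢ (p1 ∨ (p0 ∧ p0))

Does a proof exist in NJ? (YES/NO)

Derivation trace:
[Wk] p1, p0, p1 ⊢ (p1 ∨ (p0 ∧ p0))
  [∨I₂] p1, p0 ⊢ (p1 ∨ (p0 ∧ p0))
    [∧I] p1, p0 ⊢ (p0 ∧ p0)
      [Wk] p0, p1 ⊢ p0
        [Ax] p0 ⊢ p0
      [Ax] p0 ⊢ p0

Result: YES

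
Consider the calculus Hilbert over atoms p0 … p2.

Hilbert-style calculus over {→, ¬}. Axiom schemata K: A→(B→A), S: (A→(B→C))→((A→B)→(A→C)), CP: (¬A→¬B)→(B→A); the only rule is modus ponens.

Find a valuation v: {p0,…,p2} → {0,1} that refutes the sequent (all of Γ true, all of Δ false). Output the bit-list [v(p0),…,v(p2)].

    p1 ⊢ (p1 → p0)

Enumerate valuations to refute Γ ⊢ Δ:
  v=000: Γ:[p1=F] Δ:[(p1 → p0)=T] refutes=False
  v=001: Γ:[p1=F] Δ:[(p1 → p0)=T] refutes=False
  v=010: Γ:[p1=T] Δ:[(p1 → p0)=F] refutes=True  ← countermodel

Result: [0, 1, 0]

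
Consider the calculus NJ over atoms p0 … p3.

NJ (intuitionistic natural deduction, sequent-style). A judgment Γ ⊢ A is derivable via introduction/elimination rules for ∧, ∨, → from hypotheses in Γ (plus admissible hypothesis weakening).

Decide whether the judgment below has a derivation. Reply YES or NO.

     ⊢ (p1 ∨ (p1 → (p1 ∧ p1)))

Proof tree:
[∨I₂]  ⊢ (p1 ∨ (p1 → (p1 ∧ p1)))
  [→I]  ⊢ (p1 → (p1 ∧ p1))
    [∧I] p1 ⊢ (p1 ∧ p1)
      [Ax] p1 ⊢ p1
      [Ax] p1 ⊢ p1

Result: YES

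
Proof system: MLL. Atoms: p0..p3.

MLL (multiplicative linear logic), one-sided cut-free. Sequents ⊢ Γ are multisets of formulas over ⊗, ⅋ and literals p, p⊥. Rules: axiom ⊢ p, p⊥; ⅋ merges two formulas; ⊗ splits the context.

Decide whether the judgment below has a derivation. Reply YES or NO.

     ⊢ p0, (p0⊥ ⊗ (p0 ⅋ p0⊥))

Derivation trace:
[⊗]  ⊢ p0, (p0⊥ ⊗ (p0 ⅋ p0⊥))
  [Ax]  ⊢ p0, p0⊥
  [⅋]  ⊢ (p0 ⅋ p0⊥)
    [Ax]  ⊢ p0, p0⊥

Result: YES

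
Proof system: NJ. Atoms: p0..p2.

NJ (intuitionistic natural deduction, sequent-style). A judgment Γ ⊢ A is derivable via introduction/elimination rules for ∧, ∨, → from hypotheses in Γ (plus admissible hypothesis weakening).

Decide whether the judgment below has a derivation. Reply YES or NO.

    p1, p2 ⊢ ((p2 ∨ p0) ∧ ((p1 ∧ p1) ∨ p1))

Derivation trace:
[∧I] p1, p2 ⊢ ((p2 ∨ p0) ∧ ((p1 ∧ p1) ∨ p1))
  [∨I₁] p2 ⊢ (p2 ∨ p0)
    [Ax] p2 ⊢ p2
  [∨I₁] p1 ⊢ ((p1 ∧ p1) ∨ p1)
    [∧I] p1 ⊢ (p1 ∧ p1)
      [Ax] p1 ⊢ p1
      [Ax] p1 ⊢ p1

Result: YES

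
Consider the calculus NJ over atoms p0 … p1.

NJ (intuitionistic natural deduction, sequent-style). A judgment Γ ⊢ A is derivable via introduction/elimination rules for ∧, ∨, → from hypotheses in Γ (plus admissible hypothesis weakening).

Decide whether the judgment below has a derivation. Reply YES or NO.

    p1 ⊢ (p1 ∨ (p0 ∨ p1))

Derivation trace:
[∨I₂] p1 ⊢ (p1 ∨ (p0 ∨ p1))
  [∨I₂] p1 ⊢ (p0 ∨ p1)
    [Ax] p1 ⊢ p1

Result: YES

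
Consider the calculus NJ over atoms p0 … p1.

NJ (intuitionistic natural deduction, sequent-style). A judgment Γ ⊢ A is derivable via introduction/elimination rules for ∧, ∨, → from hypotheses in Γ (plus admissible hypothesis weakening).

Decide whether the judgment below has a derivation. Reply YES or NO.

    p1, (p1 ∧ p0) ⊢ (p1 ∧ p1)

Proof tree:
[∧I] p1, (p1 ∧ p0) ⊢ (p1 ∧ p1)
  [Wk] p1, (p1 ∧ p0) ⊢ p1
    [Ax] p1 ⊢ p1
  [Ax] p1 ⊢ p1

Result: YES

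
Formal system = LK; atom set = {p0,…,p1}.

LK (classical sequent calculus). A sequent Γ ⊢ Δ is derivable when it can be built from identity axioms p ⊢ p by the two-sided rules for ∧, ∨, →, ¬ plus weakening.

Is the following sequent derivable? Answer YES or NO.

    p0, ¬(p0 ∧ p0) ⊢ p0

Derivation (root first):
[WR] p0, ¬(p0 ∧ p0) ⊢ p0
  [¬L] p0, ¬(p0 ∧ p0) ⊢ 
    [∧R] p0 ⊢ (p0 ∧ p0)
      [Ax] p0 ⊢ p0
      [Ax] p0 ⊢ p0

Result: YES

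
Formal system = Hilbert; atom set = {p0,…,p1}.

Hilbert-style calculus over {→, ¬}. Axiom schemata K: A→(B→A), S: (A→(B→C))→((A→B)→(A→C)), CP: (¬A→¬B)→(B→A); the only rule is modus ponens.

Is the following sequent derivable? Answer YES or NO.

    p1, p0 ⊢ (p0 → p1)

Derivation trace:
[MP] p1, p0 ⊢ (p0 → p1)
  [K]  ⊢ (p1 → (p0 → p1))
  [MP] p1, p0 ⊢ p1
    [MP] p1 ⊢ (p0 → p1)
      [K]  ⊢ (p1 → (p0 → p1))
      [Hyp] p1 ⊢ p1
    [Hyp] p0 ⊢ p0

Result: YES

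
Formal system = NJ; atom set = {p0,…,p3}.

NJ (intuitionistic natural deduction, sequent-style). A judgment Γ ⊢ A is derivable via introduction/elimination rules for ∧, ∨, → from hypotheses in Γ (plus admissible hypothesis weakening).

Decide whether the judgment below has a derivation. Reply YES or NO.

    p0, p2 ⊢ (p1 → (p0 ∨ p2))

Derivation (root first):
[→I] p0, p2 ⊢ (p1 → (p0 ∨ p2))
  [∨I₁] p0, p2, p1 ⊢ (p0 ∨ p2)
    [Wk] p0, p2, p1 ⊢ p0
      [Wk] p0, p2 ⊢ p0
        [Ax] p0 ⊢ p0

Result: YES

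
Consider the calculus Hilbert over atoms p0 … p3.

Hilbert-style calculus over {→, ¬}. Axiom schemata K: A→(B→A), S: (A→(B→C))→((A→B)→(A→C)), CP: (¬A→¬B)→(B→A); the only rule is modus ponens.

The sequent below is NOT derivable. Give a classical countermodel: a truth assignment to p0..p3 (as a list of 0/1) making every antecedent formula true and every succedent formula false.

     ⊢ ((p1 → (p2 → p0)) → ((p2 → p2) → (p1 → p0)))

Search for a countermodel by truth-table:
  v=0000: Γ:[] Δ:[((p1 → (p2 → p0)) → ((p2 → p2) → (p1 → p0)))=T] refutes=False
  v=0001: Γ:[] Δ:[((p1 → (p2 → p0)) → ((p2 → p2) → (p1 → p0)))=T] refutes=False
  v=0010: Γ:[] Δ:[((p1 → (p2 → p0)) → ((p2 → p2) → (p1 → p0)))=T] refutes=False
  v=0011: Γ:[] Δ:[((p1 → (p2 → p0)) → ((p2 → p2) → (p1 → p0)))=T] refutes=False
  v=0100: Γ:[] Δ:[((p1 → (p2 → p0)) → ((p2 → p2) → (p1 → p0)))=F] refutes=True  ← countermodel

Result: [0, 1, 0, 0]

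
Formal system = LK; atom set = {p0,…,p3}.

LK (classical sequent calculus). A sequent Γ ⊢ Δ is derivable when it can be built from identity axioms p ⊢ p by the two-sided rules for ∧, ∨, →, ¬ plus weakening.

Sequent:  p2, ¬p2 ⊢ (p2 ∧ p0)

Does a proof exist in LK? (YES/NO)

Proof tree:
[¬L] p2, ¬p2 ⊢ (p2 ∧ p0)
  [∧R] p2 ⊢ p2, (p2 ∧ p0)
    [Ax] p2 ⊢ p2
    [WR] p2 ⊢ p2, p0
      [Ax] p2 ⊢ p2

Result: YES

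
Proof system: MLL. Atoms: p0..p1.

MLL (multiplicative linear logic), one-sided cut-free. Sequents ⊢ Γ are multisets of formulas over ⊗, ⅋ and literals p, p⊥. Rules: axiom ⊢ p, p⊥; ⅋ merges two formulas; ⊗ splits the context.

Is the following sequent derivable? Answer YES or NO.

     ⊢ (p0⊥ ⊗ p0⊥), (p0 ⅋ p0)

Derivation trace:
[⅋]  ⊢ (p0⊥ ⊗ p0⊥), (p0 ⅋ p0)
  [⊗]  ⊢ p0, p0, (p0⊥ ⊗ p0⊥)
    [Ax]  ⊢ p0, p0⊥
    [Ax]  ⊢ p0, p0⊥

Result: YES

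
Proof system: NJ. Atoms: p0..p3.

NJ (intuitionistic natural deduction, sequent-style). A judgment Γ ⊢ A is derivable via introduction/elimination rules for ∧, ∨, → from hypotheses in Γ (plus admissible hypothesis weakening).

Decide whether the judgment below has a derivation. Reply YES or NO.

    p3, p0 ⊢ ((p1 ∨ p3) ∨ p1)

Proof tree:
[Wk] p3, p0 ⊢ ((p1 ∨ p3) ∨ p1)
  [∨I₁] p3 ⊢ ((p1 ∨ p3) ∨ p1)
    [∨I₂] p3 ⊢ (p1 ∨ p3)
      [Ax] p3 ⊢ p3

Result: YES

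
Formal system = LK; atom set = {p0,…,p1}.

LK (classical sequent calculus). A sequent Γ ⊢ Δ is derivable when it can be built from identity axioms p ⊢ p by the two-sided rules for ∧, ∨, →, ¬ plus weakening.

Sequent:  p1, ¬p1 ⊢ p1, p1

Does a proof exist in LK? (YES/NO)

Derivation (root first):
[WR] p1, ¬p1 ⊢ p1, p1
  [WR] p1, ¬p1 ⊢ p1
    [¬L] p1, ¬p1 ⊢ 
      [Ax] p1 ⊢ p1

Result: YES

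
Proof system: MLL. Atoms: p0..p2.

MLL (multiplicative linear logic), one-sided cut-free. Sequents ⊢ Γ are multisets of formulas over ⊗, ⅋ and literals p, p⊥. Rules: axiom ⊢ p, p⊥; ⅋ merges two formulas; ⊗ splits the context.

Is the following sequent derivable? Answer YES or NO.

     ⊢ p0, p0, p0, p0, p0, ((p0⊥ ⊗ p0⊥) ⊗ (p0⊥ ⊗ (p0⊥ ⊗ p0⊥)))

Proof tree:
[⊗]  ⊢ p0, p0, p0, p0, p0, ((p0⊥ ⊗ p0⊥) ⊗ (p0⊥ ⊗ (p0⊥ ⊗ p0⊥)))
  [⊗]  ⊢ p0, p0, (p0⊥ ⊗ p0⊥)
    [Ax]  ⊢ p0, p0⊥
    [Ax]  ⊢ p0, p0⊥
  [⊗]  ⊢ p0, p0, p0, (p0⊥ ⊗ (p0⊥ ⊗ p0⊥))
    [Ax]  ⊢ p0, p0⊥
    [⊗]  ⊢ p0, p0, (p0⊥ ⊗ p0⊥)
      [Ax]  ⊢ p0, p0⊥
      [Ax]  ⊢ p0, p0⊥

Result: YES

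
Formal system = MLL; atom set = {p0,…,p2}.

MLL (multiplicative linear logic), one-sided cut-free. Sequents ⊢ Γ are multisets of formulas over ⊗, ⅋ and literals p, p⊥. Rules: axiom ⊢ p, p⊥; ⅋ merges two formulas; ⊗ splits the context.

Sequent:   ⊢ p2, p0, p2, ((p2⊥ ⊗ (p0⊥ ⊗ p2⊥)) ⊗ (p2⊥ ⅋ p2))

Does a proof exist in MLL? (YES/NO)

Derivation (root first):
[⊗]  ⊢ p2, p0, p2, ((p2⊥ ⊗ (p0⊥ ⊗ p2⊥)) ⊗ (p2⊥ ⅋ p2))
  [⊗]  ⊢ p2, p0, p2, (p2⊥ ⊗ (p0⊥ ⊗ p2⊥))
    [Ax]  ⊢ p2, p2⊥
    [⊗]  ⊢ p0, p2, (p0⊥ ⊗ p2⊥)
      [Ax]  ⊢ p0, p0⊥
      [Ax]  ⊢ p2, p2⊥
  [⅋]  ⊢ (p2⊥ ⅋ p2)
    [Ax]  ⊢ p2, p2⊥

Result: YES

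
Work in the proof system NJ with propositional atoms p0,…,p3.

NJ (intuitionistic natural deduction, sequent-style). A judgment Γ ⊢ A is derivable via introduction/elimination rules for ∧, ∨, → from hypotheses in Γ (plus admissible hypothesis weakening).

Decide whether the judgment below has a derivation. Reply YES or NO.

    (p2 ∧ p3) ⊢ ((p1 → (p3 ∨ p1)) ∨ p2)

Derivation (root first):
[∨I₁] (p2 ∧ p3) ⊢ ((p1 → (p3 ∨ p1)) ∨ p2)
  [Wk] (p2 ∧ p3) ⊢ (p1 → (p3 ∨ p1))
    [→I]  ⊢ (p1 → (p3 ∨ p1))
      [∨I₂] p1 ⊢ (p3 ∨ p1)
        [Ax] p1 ⊢ p1

Result: YES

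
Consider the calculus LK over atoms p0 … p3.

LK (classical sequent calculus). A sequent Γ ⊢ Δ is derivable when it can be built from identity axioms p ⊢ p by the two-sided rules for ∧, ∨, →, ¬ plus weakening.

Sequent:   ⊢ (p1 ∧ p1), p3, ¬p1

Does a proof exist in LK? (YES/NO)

Derivation (root first):
[¬R]  ⊢ (p1 ∧ p1), p3, ¬p1
  [WR] p1 ⊢ (p1 ∧ p1), p3
    [∧R] p1 ⊢ (p1 ∧ p1)
      [Ax] p1 ⊢ p1
      [Ax] p1 ⊢ p1

Result: YES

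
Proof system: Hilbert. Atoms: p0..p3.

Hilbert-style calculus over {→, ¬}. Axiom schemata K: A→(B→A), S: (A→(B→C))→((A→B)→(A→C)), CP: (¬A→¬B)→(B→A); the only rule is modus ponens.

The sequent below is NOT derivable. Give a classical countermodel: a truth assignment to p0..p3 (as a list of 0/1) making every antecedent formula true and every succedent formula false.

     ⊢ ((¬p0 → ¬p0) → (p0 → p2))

Enumerate valuations to refute Γ ⊢ Δ:
  v=0000: Γ:[] Δ:[((¬p0 → ¬p0) → (p0 → p2))=T] refutes=False
  v=0001: Γ:[] Δ:[((¬p0 → ¬p0) → (p0 → p2))=T] refutes=False
  v=0010: Γ:[] Δ:[((¬p0 → ¬p0) → (p0 → p2))=T] refutes=False
  v=0011: Γ:[] Δ:[((¬p0 → ¬p0) → (p0 → p2))=T] refutes=False
  v=0100: Γ:[] Δ:[((¬p0 → ¬p0) → (p0 → p2))=T] refutes=False
  v=0101: Γ:[] Δ:[((¬p0 → ¬p0) → (p0 → p2))=T] refutes=False
  v=0110: Γ:[] Δ:[((¬p0 → ¬p0) → (p0 → p2))=T] refutes=False
  v=0111: Γ:[] Δ:[((¬p0 → ¬p0) → (p0 → p2))=T] refutes=False
  v=1000: Γ:[] Δ:[((¬p0 → ¬p0) → (p0 → p2))=F] refutes=True  ← countermodel

Result: [1, 0, 0, 0]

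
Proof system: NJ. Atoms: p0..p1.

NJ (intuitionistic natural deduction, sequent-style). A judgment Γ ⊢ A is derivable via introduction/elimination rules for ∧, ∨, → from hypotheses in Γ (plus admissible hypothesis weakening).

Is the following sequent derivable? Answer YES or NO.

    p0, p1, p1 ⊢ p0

Derivation (root first):
[Wk] p0, p1, p1 ⊢ p0
  [Wk] p0, p1 ⊢ p0
    [Ax] p0 ⊢ p0

Result: YES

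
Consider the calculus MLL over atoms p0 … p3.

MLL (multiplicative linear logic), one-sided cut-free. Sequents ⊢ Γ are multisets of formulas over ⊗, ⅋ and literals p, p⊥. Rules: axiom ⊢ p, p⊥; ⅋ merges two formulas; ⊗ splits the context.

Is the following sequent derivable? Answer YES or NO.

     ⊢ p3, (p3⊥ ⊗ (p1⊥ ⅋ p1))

Derivation trace:
[⊗]  ⊢ p3, (p3⊥ ⊗ (p1⊥ ⅋ p1))
  [Ax]  ⊢ p3, p3⊥
  [⅋]  ⊢ (p1⊥ ⅋ p1)
    [Ax]  ⊢ p1, p1⊥

Result: YES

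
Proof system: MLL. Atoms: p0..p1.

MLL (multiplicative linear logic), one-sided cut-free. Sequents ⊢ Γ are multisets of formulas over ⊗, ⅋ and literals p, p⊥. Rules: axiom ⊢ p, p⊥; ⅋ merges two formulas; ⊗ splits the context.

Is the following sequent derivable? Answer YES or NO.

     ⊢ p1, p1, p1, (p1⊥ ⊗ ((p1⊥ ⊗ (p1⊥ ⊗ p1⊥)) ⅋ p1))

Derivation (root first):
[⊗]  ⊢ p1, p1, p1, (p1⊥ ⊗ ((p1⊥ ⊗ (p1⊥ ⊗ p1⊥)) ⅋ p1))
  [Ax]  ⊢ p1, p1⊥
  [⅋]  ⊢ p1, p1, ((p1⊥ ⊗ (p1⊥ ⊗ p1⊥)) ⅋ p1)
    [⊗]  ⊢ p1, p1, p1, (p1⊥ ⊗ (p1⊥ ⊗ p1⊥))
      [Ax]  ⊢ p1, p1⊥
      [⊗]  ⊢ p1, p1, (p1⊥ ⊗ p1⊥)
        [Ax]  ⊢ p1, p1⊥
        [Ax]  ⊢ p1, p1⊥

Result: YES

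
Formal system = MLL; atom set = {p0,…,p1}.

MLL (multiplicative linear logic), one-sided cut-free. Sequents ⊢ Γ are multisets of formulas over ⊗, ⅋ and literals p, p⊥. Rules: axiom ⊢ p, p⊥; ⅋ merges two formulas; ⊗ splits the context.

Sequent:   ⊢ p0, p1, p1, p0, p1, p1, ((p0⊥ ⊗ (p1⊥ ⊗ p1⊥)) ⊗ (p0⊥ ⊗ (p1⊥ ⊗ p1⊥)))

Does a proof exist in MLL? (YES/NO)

Derivation trace:
[⊗]  ⊢ p0, p1, p1, p0, p1, p1, ((p0⊥ ⊗ (p1⊥ ⊗ p1⊥)) ⊗ (p0⊥ ⊗ (p1⊥ ⊗ p1⊥)))
  [⊗]  ⊢ p0, p1, p1, (p0⊥ ⊗ (p1⊥ ⊗ p1⊥))
    [Ax]  ⊢ p0, p0⊥
    [⊗]  ⊢ p1, p1, (p1⊥ ⊗ p1⊥)
      [Ax]  ⊢ p1, p1⊥
      [Ax]  ⊢ p1, p1⊥
  [⊗]  ⊢ p0, p1, p1, (p0⊥ ⊗ (p1⊥ ⊗ p1⊥))
    [Ax]  ⊢ p0, p0⊥
    [⊗]  ⊢ p1, p1, (p1⊥ ⊗ p1⊥)
      [Ax]  ⊢ p1, p1⊥
      [Ax]  ⊢ p1, p1⊥

Result: YES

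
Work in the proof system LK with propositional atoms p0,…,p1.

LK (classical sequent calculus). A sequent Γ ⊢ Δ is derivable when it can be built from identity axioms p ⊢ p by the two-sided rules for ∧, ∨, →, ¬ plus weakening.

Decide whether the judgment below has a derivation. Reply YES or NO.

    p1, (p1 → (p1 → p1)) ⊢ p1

Derivation (root first):
[→L] p1, (p1 → (p1 → p1)) ⊢ p1
  [Ax] p1 ⊢ p1
  [→L] p1, (p1 → p1) ⊢ p1
    [Ax] p1 ⊢ p1
    [Ax] p1 ⊢ p1

Result: YES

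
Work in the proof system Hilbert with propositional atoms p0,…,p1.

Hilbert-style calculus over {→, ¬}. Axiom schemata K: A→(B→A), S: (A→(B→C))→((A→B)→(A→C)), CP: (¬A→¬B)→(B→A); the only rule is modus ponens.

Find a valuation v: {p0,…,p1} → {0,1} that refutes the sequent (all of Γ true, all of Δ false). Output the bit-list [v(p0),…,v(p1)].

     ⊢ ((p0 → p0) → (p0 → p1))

Enumerate valuations to refute Γ ⊢ Δ:
  v=00: Γ:[] Δ:[((p0 → p0) → (p0 → p1))=T] refutes=False
  v=01: Γ:[] Δ:[((p0 → p0) → (p0 → p1))=T] refutes=False
  v=10: Γ:[] Δ:[((p0 → p0) → (p0 → p1))=F] refutes=True  ← countermodel

Result: [1, 0]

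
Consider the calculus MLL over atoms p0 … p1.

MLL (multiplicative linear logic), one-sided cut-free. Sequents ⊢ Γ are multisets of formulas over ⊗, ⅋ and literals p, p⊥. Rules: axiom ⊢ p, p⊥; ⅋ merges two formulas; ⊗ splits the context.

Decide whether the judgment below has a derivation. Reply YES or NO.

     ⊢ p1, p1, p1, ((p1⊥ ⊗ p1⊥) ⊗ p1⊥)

Proof tree:
[⊗]  ⊢ p1, p1, p1, ((p1⊥ ⊗ p1⊥) ⊗ p1⊥)
  [⊗]  ⊢ p1, p1, (p1⊥ ⊗ p1⊥)
    [Ax]  ⊢ p1, p1⊥
    [Ax]  ⊢ p1, p1⊥
  [Ax]  ⊢ p1, p1⊥

Result: YES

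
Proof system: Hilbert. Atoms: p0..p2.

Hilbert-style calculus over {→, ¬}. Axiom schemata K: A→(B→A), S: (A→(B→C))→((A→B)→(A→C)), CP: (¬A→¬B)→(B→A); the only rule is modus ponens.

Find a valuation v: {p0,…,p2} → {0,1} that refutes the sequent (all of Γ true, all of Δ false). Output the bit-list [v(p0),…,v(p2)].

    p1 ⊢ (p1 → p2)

Search for a countermodel by truth-table:
  v=000: Γ:[p1=F] Δ:[(p1 → p2)=T] refutes=False
  v=001: Γ:[p1=F] Δ:[(p1 → p2)=T] refutes=False
  v=010: Γ:[p1=T] Δ:[(p1 → p2)=F] refutes=True  ← countermodel

Result: [0, 1, 0]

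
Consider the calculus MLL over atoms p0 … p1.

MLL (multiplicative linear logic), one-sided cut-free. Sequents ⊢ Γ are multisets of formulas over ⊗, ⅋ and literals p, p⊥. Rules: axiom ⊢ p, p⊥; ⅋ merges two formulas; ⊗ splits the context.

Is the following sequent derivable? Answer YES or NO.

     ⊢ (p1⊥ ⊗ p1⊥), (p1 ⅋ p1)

Proof tree:
[⅋]  ⊢ (p1⊥ ⊗ p1⊥), (p1 ⅋ p1)
  [⊗]  ⊢ p1, p1, (p1⊥ ⊗ p1⊥)
    [Ax]  ⊢ p1, p1⊥
    [Ax]  ⊢ p1, p1⊥

Result: YES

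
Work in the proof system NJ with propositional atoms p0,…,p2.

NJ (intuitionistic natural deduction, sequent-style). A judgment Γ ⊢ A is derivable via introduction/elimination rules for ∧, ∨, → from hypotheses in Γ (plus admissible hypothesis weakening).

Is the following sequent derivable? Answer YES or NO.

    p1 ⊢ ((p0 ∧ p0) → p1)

Derivation (root first):
[→I] p1 ⊢ ((p0 ∧ p0) → p1)
  [Wk] p1, (p0 ∧ p0) ⊢ p1
    [Ax] p1 ⊢ p1

Result: YES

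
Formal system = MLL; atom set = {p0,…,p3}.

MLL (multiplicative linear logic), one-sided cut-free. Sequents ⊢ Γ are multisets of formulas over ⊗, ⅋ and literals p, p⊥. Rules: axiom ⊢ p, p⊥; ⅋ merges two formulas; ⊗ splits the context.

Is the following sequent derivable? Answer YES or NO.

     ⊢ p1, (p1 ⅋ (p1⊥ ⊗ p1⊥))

Derivation trace:
[⅋]  ⊢ p1, (p1 ⅋ (p1⊥ ⊗ p1⊥))
  [⊗]  ⊢ p1, p1, (p1⊥ ⊗ p1⊥)
    [Ax]  ⊢ p1, p1⊥
    [Ax]  ⊢ p1, p1⊥

Result: YES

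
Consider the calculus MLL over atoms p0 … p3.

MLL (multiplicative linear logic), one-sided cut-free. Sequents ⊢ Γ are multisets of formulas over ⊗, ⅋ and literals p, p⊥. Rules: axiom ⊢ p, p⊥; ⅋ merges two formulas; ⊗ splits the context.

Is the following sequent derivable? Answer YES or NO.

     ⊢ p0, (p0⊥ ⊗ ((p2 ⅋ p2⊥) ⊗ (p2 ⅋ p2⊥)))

Derivation trace:
[⊗]  ⊢ p0, (p0⊥ ⊗ ((p2 ⅋ p2⊥) ⊗ (p2 ⅋ p2⊥)))
  [Ax]  ⊢ p0, p0⊥
  [⊗]  ⊢ ((p2 ⅋ p2⊥) ⊗ (p2 ⅋ p2⊥))
    [⅋]  ⊢ (p2 ⅋ p2⊥)
      [Ax]  ⊢ p2, p2⊥
    [⅋]  ⊢ (p2 ⅋ p2⊥)
      [Ax]  ⊢ p2, p2⊥

Result: YES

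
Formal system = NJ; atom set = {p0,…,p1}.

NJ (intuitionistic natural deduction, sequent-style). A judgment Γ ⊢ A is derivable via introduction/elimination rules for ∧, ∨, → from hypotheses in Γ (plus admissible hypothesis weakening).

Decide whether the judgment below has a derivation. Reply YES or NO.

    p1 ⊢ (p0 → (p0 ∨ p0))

Derivation trace:
[Wk] p1 ⊢ (p0 → (p0 ∨ p0))
  [→I]  ⊢ (p0 → (p0 ∨ p0))
    [∨I₂] p0 ⊢ (p0 ∨ p0)
      [Ax] p0 ⊢ p0

Result: YES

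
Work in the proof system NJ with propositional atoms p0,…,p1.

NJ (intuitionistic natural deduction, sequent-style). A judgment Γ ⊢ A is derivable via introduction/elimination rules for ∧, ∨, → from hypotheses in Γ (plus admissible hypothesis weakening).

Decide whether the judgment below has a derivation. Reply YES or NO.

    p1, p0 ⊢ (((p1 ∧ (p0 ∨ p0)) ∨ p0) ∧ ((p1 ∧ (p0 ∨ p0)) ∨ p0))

Derivation trace:
[∧I] p1, p0 ⊢ (((p1 ∧ (p0 ∨ p0)) ∨ p0) ∧ ((p1 ∧ (p0 ∨ p0)) ∨ p0))
  [∨I₁] p1, p0 ⊢ ((p1 ∧ (p0 ∨ p0)) ∨ p0)
    [∧I] p1, p0 ⊢ (p1 ∧ (p0 ∨ p0))
      [Ax] p1 ⊢ p1
      [∨I₁] p0 ⊢ (p0 ∨ p0)
        [Ax] p0 ⊢ p0
  [∨I₁] p1, p0 ⊢ ((p1 ∧ (p0 ∨ p0)) ∨ p0)
    [∧I] p1, p0 ⊢ (p1 ∧ (p0 ∨ p0))
      [Ax] p1 ⊢ p1
      [∨I₁] p0 ⊢ (p0 ∨ p0)
        [Ax] p0 ⊢ p0

Result: YES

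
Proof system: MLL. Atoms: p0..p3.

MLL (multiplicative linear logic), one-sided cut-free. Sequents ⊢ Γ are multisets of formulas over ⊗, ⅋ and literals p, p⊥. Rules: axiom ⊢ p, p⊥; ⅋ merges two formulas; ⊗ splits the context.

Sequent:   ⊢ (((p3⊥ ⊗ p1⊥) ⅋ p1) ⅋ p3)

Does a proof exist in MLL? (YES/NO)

Proof tree:
[⅋]  ⊢ (((p3⊥ ⊗ p1⊥) ⅋ p1) ⅋ p3)
  [⅋]  ⊢ p3, ((p3⊥ ⊗ p1⊥) ⅋ p1)
    [⊗]  ⊢ p3, p1, (p3⊥ ⊗ p1⊥)
      [Ax]  ⊢ p3, p3⊥
      [Ax]  ⊢ p1, p1⊥

Result: YES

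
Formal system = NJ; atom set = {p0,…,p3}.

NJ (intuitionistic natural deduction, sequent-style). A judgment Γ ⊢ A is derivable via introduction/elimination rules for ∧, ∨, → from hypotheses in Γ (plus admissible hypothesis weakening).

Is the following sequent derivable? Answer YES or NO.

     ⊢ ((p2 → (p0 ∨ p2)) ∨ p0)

Derivation (root first):
[∨I₁]  ⊢ ((p2 → (p0 ∨ p2)) ∨ p0)
  [→I]  ⊢ (p2 → (p0 ∨ p2))
    [∨I₂] p2 ⊢ (p0 ∨ p2)
      [Ax] p2 ⊢ p2

Result: YES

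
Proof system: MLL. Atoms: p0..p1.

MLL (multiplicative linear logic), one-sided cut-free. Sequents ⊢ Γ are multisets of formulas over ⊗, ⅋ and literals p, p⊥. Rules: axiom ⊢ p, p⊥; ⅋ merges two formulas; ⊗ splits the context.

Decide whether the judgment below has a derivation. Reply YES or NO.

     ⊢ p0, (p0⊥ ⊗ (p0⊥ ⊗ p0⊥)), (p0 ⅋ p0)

Derivation trace:
[⅋]  ⊢ p0, (p0⊥ ⊗ (p0⊥ ⊗ p0⊥)), (p0 ⅋ p0)
  [⊗]  ⊢ p0, p0, p0, (p0⊥ ⊗ (p0⊥ ⊗ p0⊥))
    [Ax]  ⊢ p0, p0⊥
    [⊗]  ⊢ p0, p0, (p0⊥ ⊗ p0⊥)
      [Ax]  ⊢ p0, p0⊥
      [Ax]  ⊢ p0, p0⊥

Result: YES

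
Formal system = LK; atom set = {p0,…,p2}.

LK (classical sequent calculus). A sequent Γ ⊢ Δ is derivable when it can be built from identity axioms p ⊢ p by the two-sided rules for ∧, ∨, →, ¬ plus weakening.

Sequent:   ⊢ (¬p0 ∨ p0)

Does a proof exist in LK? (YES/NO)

Derivation (root first):
[∨R]  ⊢ (¬p0 ∨ p0)
  [¬R]  ⊢ p0, ¬p0
    [Ax] p0 ⊢ p0

Result: YES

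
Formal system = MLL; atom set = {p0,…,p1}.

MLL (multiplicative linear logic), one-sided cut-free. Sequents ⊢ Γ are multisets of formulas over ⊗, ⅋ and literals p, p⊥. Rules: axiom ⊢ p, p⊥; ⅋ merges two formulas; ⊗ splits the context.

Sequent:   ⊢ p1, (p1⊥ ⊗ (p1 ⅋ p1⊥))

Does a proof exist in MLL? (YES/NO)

Proof tree:
[⊗]  ⊢ p1, (p1⊥ ⊗ (p1 ⅋ p1⊥))
  [Ax]  ⊢ p1, p1⊥
  [⅋]  ⊢ (p1 ⅋ p1⊥)
    [Ax]  ⊢ p1, p1⊥

Result: YES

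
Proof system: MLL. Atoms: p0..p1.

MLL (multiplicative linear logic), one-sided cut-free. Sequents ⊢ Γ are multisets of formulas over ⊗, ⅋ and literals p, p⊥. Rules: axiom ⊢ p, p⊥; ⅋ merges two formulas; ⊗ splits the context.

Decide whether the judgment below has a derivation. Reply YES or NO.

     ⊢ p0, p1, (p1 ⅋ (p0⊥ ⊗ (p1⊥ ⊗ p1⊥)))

Proof tree:
[⅋]  ⊢ p0, p1, (p1 ⅋ (p0⊥ ⊗ (p1⊥ ⊗ p1⊥)))
  [⊗]  ⊢ p0, p1, p1, (p0⊥ ⊗ (p1⊥ ⊗ p1⊥))
    [Ax]  ⊢ p0, p0⊥
    [⊗]  ⊢ p1, p1, (p1⊥ ⊗ p1⊥)
      [Ax]  ⊢ p1, p1⊥
      [Ax]  ⊢ p1, p1⊥

Result: YES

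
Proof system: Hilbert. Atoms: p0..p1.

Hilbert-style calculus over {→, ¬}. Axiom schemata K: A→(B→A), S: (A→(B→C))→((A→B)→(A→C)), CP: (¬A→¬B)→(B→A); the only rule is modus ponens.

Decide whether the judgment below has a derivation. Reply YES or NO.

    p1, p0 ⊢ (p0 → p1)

Derivation trace:
[MP] p1, p0 ⊢ (p0 → p1)
  [K]  ⊢ (p1 → (p0 → p1))
  [MP] p1, p0 ⊢ p1
    [MP] p1 ⊢ (p0 → p1)
      [K]  ⊢ (p1 → (p0 → p1))
      [Hyp] p1 ⊢ p1
    [Hyp] p0 ⊢ p0

Result: YES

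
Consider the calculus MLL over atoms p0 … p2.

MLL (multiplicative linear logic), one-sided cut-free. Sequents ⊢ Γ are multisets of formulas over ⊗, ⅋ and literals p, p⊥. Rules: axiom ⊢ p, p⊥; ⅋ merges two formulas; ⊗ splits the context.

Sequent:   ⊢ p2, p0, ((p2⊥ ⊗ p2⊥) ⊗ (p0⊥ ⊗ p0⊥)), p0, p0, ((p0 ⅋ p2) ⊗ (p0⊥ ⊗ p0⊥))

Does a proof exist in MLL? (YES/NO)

Proof tree:
[⊗]  ⊢ p2, p0, ((p2⊥ ⊗ p2⊥) ⊗ (p0⊥ ⊗ p0⊥)), p0, p0, ((p0 ⅋ p2) ⊗ (p0⊥ ⊗ p0⊥))
  [⅋]  ⊢ p2, p0, ((p2⊥ ⊗ p2⊥) ⊗ (p0⊥ ⊗ p0⊥)), (p0 ⅋ p2)
    [⊗]  ⊢ p2, p2, p0, p0, ((p2⊥ ⊗ p2⊥) ⊗ (p0⊥ ⊗ p0⊥))
      [⊗]  ⊢ p2, p2, (p2⊥ ⊗ p2⊥)
        [Ax]  ⊢ p2, p2⊥
        [Ax]  ⊢ p2, p2⊥
      [⊗]  ⊢ p0, p0, (p0⊥ ⊗ p0⊥)
        [Ax]  ⊢ p0, p0⊥
        [Ax]  ⊢ p0, p0⊥
  [⊗]  ⊢ p0, p0, (p0⊥ ⊗ p0⊥)
    [Ax]  ⊢ p0, p0⊥
    [Ax]  ⊢ p0, p0⊥

Result: YES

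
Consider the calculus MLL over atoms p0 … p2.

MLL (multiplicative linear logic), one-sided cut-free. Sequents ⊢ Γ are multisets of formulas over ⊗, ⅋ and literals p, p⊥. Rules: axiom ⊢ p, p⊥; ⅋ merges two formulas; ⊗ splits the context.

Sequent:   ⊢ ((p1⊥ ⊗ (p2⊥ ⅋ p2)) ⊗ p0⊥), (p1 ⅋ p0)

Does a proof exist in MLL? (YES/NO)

Derivation trace:
[⅋]  ⊢ ((p1⊥ ⊗ (p2⊥ ⅋ p2)) ⊗ p0⊥), (p1 ⅋ p0)
  [⊗]  ⊢ p1, p0, ((p1⊥ ⊗ (p2⊥ ⅋ p2)) ⊗ p0⊥)
    [⊗]  ⊢ p1, (p1⊥ ⊗ (p2⊥ ⅋ p2))
      [Ax]  ⊢ p1, p1⊥
      [⅋]  ⊢ (p2⊥ ⅋ p2)
        [Ax]  ⊢ p2, p2⊥
    [Ax]  ⊢ p0, p0⊥

Result: YES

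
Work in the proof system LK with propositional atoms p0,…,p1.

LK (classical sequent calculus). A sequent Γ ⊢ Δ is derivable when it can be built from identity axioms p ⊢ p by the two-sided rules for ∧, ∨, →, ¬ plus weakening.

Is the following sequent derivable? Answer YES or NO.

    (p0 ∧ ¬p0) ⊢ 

Derivation (root first):
[∧L] (p0 ∧ ¬p0) ⊢ 
  [¬L] p0, ¬p0 ⊢ 
    [Ax] p0 ⊢ p0

Result: YES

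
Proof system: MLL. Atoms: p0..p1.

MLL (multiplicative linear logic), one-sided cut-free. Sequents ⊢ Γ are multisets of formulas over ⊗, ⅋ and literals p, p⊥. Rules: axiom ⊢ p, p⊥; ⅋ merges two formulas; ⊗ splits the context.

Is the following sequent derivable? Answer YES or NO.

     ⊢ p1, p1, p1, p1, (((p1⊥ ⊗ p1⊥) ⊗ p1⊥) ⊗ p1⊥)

Derivation (root first):
[⊗]  ⊢ p1, p1, p1, p1, (((p1⊥ ⊗ p1⊥) ⊗ p1⊥) ⊗ p1⊥)
  [⊗]  ⊢ p1, p1, p1, ((p1⊥ ⊗ p1⊥) ⊗ p1⊥)
    [⊗]  ⊢ p1, p1, (p1⊥ ⊗ p1⊥)
      [Ax]  ⊢ p1, p1⊥
      [Ax]  ⊢ p1, p1⊥
    [Ax]  ⊢ p1, p1⊥
  [Ax]  ⊢ p1, p1⊥

Result: YES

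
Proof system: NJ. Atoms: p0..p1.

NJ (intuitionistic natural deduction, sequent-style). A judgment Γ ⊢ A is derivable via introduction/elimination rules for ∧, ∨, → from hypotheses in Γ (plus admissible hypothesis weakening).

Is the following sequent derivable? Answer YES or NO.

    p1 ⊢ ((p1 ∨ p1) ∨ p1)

Derivation (root first):
[∨I₁] p1 ⊢ ((p1 ∨ p1) ∨ p1)
  [∨I₂] p1 ⊢ (p1 ∨ p1)
    [Ax] p1 ⊢ p1

Result: YES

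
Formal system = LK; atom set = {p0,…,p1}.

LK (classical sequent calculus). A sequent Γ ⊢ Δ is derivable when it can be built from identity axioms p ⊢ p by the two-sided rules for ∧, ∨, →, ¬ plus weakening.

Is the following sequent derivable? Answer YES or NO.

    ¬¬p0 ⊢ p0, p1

Proof tree:
[WR] ¬¬p0 ⊢ p0, p1
  [¬L] ¬¬p0 ⊢ p0
    [¬R]  ⊢ p0, ¬p0
      [Ax] p0 ⊢ p0

Result: YES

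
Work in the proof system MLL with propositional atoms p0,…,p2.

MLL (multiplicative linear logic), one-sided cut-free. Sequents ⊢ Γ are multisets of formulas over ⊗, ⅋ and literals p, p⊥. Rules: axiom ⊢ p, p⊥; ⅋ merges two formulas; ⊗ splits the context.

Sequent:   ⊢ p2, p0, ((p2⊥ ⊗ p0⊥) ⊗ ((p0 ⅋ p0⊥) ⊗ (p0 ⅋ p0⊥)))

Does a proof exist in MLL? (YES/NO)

Derivation trace:
[⊗]  ⊢ p2, p0, ((p2⊥ ⊗ p0⊥) ⊗ ((p0 ⅋ p0⊥) ⊗ (p0 ⅋ p0⊥)))
  [⊗]  ⊢ p2, p0, (p2⊥ ⊗ p0⊥)
    [Ax]  ⊢ p2, p2⊥
    [Ax]  ⊢ p0, p0⊥
  [⊗]  ⊢ ((p0 ⅋ p0⊥) ⊗ (p0 ⅋ p0⊥))
    [⅋]  ⊢ (p0 ⅋ p0⊥)
      [Ax]  ⊢ p0, p0⊥
    [⅋]  ⊢ (p0 ⅋ p0⊥)
      [Ax]  ⊢ p0, p0⊥

Result: YES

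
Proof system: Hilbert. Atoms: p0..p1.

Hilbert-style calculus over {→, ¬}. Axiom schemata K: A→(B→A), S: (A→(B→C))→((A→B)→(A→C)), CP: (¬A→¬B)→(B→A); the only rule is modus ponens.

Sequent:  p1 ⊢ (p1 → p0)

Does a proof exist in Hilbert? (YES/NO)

Truth-table refutation:
  v=00: Γ:[p1=F] Δ:[(p1 → p0)=T] refutes=False
  v=01: Γ:[p1=T] Δ:[(p1 → p0)=F] refutes=True  ← countermodel

Result: NO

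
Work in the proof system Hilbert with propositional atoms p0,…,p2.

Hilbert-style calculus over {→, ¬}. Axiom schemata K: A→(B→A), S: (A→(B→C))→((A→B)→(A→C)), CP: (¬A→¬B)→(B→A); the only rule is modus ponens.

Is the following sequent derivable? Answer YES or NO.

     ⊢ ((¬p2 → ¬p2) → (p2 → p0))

Truth-table refutation:
  v=000: Γ:[] Δ:[((¬p2 → ¬p2) → (p2 → p0))=T] refutes=False
  v=001: Γ:[] Δ:[((¬p2 → ¬p2) → (p2 → p0))=F] refutes=True  ← countermodel

Result: NO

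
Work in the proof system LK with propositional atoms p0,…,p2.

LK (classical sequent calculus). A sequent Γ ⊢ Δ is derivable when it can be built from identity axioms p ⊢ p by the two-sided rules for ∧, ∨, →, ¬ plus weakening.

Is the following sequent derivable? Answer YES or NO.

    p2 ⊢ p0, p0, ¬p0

Proof tree:
[WL] p2 ⊢ p0, p0, ¬p0
  [¬R]  ⊢ p0, p0, ¬p0
    [WR] p0 ⊢ p0, p0
      [Ax] p0 ⊢ p0

Result: YES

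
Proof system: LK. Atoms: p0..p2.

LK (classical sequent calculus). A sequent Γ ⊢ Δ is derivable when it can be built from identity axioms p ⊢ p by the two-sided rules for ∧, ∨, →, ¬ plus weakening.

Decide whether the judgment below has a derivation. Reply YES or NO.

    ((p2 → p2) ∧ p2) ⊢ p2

Derivation (root first):
[∧L] ((p2 → p2) ∧ p2) ⊢ p2
  [→L] p2, (p2 → p2) ⊢ p2
    [Ax] p2 ⊢ p2
    [Ax] p2 ⊢ p2

Result: YES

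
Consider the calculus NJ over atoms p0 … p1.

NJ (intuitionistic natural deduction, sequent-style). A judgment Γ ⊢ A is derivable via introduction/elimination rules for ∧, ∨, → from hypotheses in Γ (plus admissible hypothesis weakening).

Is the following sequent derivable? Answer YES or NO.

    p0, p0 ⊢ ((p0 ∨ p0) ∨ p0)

Proof tree:
[Wk] p0, p0 ⊢ ((p0 ∨ p0) ∨ p0)
  [∨I₁] p0 ⊢ ((p0 ∨ p0) ∨ p0)
    [∨I₂] p0 ⊢ (p0 ∨ p0)
      [Ax] p0 ⊢ p0

Result: YES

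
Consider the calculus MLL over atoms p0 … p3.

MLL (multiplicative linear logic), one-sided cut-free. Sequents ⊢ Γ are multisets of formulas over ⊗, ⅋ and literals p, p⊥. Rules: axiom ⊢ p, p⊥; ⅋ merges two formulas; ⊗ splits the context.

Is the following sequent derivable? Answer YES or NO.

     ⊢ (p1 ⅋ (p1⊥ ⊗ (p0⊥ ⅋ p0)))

Derivation trace:
[⅋]  ⊢ (p1 ⅋ (p1⊥ ⊗ (p0⊥ ⅋ p0)))
  [⊗]  ⊢ p1, (p1⊥ ⊗ (p0⊥ ⅋ p0))
    [Ax]  ⊢ p1, p1⊥
    [⅋]  ⊢ (p0⊥ ⅋ p0)
      [Ax]  ⊢ p0, p0⊥

Result: YES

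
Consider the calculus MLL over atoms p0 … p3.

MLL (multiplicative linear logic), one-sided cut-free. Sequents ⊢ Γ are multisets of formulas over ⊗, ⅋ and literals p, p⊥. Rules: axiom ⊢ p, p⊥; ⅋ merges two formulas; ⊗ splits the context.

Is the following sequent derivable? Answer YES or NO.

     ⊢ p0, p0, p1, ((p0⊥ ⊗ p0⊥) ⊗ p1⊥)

Derivation trace:
[⊗]  ⊢ p0, p0, p1, ((p0⊥ ⊗ p0⊥) ⊗ p1⊥)
  [⊗]  ⊢ p0, p0, (p0⊥ ⊗ p0⊥)
    [Ax]  ⊢ p0, p0⊥
    [Ax]  ⊢ p0, p0⊥
  [Ax]  ⊢ p1, p1⊥

Result: YES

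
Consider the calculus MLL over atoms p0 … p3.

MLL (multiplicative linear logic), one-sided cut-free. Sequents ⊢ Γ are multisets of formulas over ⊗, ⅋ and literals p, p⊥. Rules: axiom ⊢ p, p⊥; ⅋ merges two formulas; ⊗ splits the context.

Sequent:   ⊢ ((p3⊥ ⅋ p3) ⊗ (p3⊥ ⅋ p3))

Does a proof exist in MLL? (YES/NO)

Derivation trace:
[⊗]  ⊢ ((p3⊥ ⅋ p3) ⊗ (p3⊥ ⅋ p3))
  [⅋]  ⊢ (p3⊥ ⅋ p3)
    [Ax]  ⊢ p3, p3⊥
  [⅋]  ⊢ (p3⊥ ⅋ p3)
    [Ax]  ⊢ p3, p3⊥

Result: YES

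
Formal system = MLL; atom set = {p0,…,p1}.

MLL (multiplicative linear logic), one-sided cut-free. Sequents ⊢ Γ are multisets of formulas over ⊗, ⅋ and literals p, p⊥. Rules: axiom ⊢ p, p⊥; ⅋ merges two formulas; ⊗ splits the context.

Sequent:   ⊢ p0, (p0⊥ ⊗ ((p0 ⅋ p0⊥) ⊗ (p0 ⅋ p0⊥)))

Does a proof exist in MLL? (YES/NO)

Derivation trace:
[⊗]  ⊢ p0, (p0⊥ ⊗ ((p0 ⅋ p0⊥) ⊗ (p0 ⅋ p0⊥)))
  [Ax]  ⊢ p0, p0⊥
  [⊗]  ⊢ ((p0 ⅋ p0⊥) ⊗ (p0 ⅋ p0⊥))
    [⅋]  ⊢ (p0 ⅋ p0⊥)
      [Ax]  ⊢ p0, p0⊥
    [⅋]  ⊢ (p0 ⅋ p0⊥)
      [Ax]  ⊢ p0, p0⊥

Result: YES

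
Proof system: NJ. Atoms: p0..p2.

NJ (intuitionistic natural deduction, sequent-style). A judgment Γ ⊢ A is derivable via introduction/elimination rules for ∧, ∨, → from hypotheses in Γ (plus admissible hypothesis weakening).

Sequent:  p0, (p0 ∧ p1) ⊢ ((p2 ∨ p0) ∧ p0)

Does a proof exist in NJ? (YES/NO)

Derivation (root first):
[Wk] p0, (p0 ∧ p1) ⊢ ((p2 ∨ p0) ∧ p0)
  [∧I] p0 ⊢ ((p2 ∨ p0) ∧ p0)
    [∨I₂] p0 ⊢ (p2 ∨ p0)
      [Ax] p0 ⊢ p0
    [Ax] p0 ⊢ p0

Result: YES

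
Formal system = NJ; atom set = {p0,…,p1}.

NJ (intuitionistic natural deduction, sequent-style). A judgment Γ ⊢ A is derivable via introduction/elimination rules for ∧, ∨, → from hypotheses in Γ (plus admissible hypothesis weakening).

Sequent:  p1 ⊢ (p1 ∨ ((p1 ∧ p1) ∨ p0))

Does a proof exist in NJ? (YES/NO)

Derivation trace:
[∨I₂] p1 ⊢ (p1 ∨ ((p1 ∧ p1) ∨ p0))
  [∨I₁] p1 ⊢ ((p1 ∧ p1) ∨ p0)
    [∧I] p1 ⊢ (p1 ∧ p1)
      [Ax] p1 ⊢ p1
      [Ax] p1 ⊢ p1

Result: YES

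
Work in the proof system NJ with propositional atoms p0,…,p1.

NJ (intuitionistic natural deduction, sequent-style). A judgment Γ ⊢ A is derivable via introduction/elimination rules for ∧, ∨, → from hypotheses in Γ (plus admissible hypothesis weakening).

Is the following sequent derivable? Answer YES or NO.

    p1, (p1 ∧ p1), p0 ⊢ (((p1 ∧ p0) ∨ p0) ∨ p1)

Derivation trace:
[∨I₁] p1, (p1 ∧ p1), p0 ⊢ (((p1 ∧ p0) ∨ p0) ∨ p1)
  [∨I₁] p1, (p1 ∧ p1), p0 ⊢ ((p1 ∧ p0) ∨ p0)
    [∧I] p1, (p1 ∧ p1), p0 ⊢ (p1 ∧ p0)
      [Ax] p1 ⊢ p1
      [Wk] p0, (p1 ∧ p1) ⊢ p0
        [Ax] p0 ⊢ p0

Result: YES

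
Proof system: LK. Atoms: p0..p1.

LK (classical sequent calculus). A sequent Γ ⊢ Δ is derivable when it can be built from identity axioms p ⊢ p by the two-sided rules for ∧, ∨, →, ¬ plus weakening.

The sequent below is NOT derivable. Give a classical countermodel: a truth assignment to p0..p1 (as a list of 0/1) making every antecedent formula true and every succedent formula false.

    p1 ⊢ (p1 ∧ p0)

Truth-table refutation:
  v=00: Γ:[p1=F] Δ:[(p1 ∧ p0)=F] refutes=False
  v=01: Γ:[p1=T] Δ:[(p1 ∧ p0)=F] refutes=True  ← countermodel

Result: [0, 1]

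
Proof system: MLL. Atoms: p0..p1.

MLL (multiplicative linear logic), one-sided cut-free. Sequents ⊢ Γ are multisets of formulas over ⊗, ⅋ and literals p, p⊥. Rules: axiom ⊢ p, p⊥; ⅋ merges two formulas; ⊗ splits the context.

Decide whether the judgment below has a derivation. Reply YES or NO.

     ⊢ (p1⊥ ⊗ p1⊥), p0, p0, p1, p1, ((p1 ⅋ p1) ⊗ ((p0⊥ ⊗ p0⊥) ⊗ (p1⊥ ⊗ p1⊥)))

Proof tree:
[⊗]  ⊢ (p1⊥ ⊗ p1⊥), p0, p0, p1, p1, ((p1 ⅋ p1) ⊗ ((p0⊥ ⊗ p0⊥) ⊗ (p1⊥ ⊗ p1⊥)))
  [⅋]  ⊢ (p1⊥ ⊗ p1⊥), (p1 ⅋ p1)
    [⊗]  ⊢ p1, p1, (p1⊥ ⊗ p1⊥)
      [Ax]  ⊢ p1, p1⊥
      [Ax]  ⊢ p1, p1⊥
  [⊗]  ⊢ p0, p0, p1, p1, ((p0⊥ ⊗ p0⊥) ⊗ (p1⊥ ⊗ p1⊥))
    [⊗]  ⊢ p0, p0, (p0⊥ ⊗ p0⊥)
      [Ax]  ⊢ p0, p0⊥
      [Ax]  ⊢ p0, p0⊥
    [⊗]  ⊢ p1, p1, (p1⊥ ⊗ p1⊥)
      [Ax]  ⊢ p1, p1⊥
      [Ax]  ⊢ p1, p1⊥

Result: YES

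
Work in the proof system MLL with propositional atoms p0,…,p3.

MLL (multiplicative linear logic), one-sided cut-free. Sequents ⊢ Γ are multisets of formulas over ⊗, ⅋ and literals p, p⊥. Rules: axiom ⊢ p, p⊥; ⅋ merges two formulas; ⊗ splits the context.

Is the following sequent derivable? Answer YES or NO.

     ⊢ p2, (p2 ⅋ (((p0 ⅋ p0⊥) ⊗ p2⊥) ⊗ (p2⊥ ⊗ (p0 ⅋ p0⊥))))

Derivation (root first):
[⅋]  ⊢ p2, (p2 ⅋ (((p0 ⅋ p0⊥) ⊗ p2⊥) ⊗ (p2⊥ ⊗ (p0 ⅋ p0⊥))))
  [⊗]  ⊢ p2, p2, (((p0 ⅋ p0⊥) ⊗ p2⊥) ⊗ (p2⊥ ⊗ (p0 ⅋ p0⊥)))
    [⊗]  ⊢ p2, ((p0 ⅋ p0⊥) ⊗ p2⊥)
      [⅋]  ⊢ (p0 ⅋ p0⊥)
        [Ax]  ⊢ p0, p0⊥
      [Ax]  ⊢ p2, p2⊥
    [⊗]  ⊢ p2, (p2⊥ ⊗ (p0 ⅋ p0⊥))
      [Ax]  ⊢ p2, p2⊥
      [⅋]  ⊢ (p0 ⅋ p0⊥)
        [Ax]  ⊢ p0, p0⊥

Result: YES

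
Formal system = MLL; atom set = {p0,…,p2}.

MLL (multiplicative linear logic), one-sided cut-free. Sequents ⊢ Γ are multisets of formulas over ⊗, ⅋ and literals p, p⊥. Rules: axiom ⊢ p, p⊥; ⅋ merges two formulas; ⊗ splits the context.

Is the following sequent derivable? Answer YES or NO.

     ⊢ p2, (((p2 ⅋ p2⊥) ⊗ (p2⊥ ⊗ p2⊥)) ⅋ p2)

Derivation trace:
[⅋]  ⊢ p2, (((p2 ⅋ p2⊥) ⊗ (p2⊥ ⊗ p2⊥)) ⅋ p2)
  [⊗]  ⊢ p2, p2, ((p2 ⅋ p2⊥) ⊗ (p2⊥ ⊗ p2⊥))
    [⅋]  ⊢ (p2 ⅋ p2⊥)
      [Ax]  ⊢ p2, p2⊥
    [⊗]  ⊢ p2, p2, (p2⊥ ⊗ p2⊥)
      [Ax]  ⊢ p2, p2⊥
      [Ax]  ⊢ p2, p2⊥

Result: YES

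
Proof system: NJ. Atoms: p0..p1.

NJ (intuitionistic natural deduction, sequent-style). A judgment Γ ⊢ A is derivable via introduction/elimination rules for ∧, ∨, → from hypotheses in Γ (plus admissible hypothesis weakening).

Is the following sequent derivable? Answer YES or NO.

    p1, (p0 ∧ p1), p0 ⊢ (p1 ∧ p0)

Derivation (root first):
[∧I] p1, (p0 ∧ p1), p0 ⊢ (p1 ∧ p0)
  [Ax] p1 ⊢ p1
  [Wk] p0, (p0 ∧ p1) ⊢ p0
    [Ax] p0 ⊢ p0

Result: YES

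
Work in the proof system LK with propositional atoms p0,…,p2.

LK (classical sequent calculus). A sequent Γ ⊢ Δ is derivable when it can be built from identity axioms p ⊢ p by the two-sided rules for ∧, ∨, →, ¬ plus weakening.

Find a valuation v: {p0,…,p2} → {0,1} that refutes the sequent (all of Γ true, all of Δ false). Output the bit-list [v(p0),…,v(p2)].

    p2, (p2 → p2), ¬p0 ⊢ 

Search for a countermodel by truth-table:
  v=000: Γ:[p2=F, (p2 → p2)=T, ¬p0=T] Δ:[] refutes=False
  v=001: Γ:[p2=T, (p2 → p2)=T, ¬p0=T] Δ:[] refutes=True  ← countermodel

Result: [0, 0, 1]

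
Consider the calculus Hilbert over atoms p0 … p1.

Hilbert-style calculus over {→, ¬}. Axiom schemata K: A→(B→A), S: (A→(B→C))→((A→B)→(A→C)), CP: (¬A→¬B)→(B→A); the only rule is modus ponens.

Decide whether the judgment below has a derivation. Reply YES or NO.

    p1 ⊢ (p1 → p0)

Truth-table refutation:
  v=00: Γ:[p1=F] Δ:[(p1 → p0)=T] refutes=False
  v=01: Γ:[p1=T] Δ:[(p1 → p0)=F] refutes=True  ← countermodel

Result: NO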